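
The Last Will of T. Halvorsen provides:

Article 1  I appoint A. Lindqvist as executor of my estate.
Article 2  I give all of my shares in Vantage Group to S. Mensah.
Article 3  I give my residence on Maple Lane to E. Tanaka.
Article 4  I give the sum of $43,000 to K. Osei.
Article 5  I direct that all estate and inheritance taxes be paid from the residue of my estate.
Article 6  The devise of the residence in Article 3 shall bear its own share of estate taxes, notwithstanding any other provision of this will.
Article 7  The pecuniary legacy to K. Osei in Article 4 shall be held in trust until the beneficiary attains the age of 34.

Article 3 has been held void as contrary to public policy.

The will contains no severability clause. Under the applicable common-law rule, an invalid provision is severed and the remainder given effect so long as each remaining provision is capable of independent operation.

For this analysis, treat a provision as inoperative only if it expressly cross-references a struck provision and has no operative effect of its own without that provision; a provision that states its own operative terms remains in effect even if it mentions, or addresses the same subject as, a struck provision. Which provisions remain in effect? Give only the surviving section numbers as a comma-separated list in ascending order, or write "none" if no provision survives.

1, 2, 4, 5, 7

Article 3 is struck. Article 6 operates only by reference to Article 3, so it falls with Article 3. With no severability clause, the stated default rule severs what cannot stand and enforces each remaining provision that can operate on its own. The provisions still in force are Article 1, Article 2, Article 4, Article 5, and Article 7.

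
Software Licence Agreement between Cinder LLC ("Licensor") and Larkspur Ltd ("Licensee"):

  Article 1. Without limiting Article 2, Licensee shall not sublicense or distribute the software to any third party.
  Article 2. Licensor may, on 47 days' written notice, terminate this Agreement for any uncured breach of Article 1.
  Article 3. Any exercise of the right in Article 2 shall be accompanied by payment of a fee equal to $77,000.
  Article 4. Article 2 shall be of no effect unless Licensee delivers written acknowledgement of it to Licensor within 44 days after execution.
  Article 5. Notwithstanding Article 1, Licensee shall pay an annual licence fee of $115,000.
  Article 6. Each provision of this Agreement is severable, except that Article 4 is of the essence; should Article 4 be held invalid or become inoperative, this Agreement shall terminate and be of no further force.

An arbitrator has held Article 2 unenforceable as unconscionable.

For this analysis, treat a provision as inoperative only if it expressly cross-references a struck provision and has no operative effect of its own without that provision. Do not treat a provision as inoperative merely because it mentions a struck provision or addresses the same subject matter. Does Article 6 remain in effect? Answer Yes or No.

Article 2 is struck. Article 3 merely fixes the exercise fee for Article 2; with Article 2 gone it has nothing to operate on and falls away. Article 4 has no operative effect of its own apart from Article 2 and is therefore inoperative. Article 6 makes Article 4 an essential term, and Article 4 has been rendered inoperative by the cascade; under Article 6, the entire Agreement is therefore void. No provision of the Agreement survives. Article 6 is among the inoperative provisions, so the answer is no.

No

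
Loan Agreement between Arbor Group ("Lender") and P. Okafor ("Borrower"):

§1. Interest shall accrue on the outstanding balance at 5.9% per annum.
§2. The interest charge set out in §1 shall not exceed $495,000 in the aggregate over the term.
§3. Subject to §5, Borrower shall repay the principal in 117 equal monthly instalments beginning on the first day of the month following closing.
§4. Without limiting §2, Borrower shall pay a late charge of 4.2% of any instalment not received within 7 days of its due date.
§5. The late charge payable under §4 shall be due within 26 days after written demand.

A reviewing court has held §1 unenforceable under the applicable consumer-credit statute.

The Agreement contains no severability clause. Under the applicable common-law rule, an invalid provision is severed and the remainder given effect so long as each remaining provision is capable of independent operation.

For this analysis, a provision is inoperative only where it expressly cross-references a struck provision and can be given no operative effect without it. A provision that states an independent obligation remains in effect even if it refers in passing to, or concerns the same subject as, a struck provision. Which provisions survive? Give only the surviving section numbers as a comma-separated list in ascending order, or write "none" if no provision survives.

§1 is struck. §2 does nothing except set the aggregate cap on the interest charge by reference to §1; with §1 gone it has no independent effect and is inoperative. §4 mentions §2 but its own obligation stands independently of §2, so §4 is not affected. Under the stated default rule, only provisions that cannot operate independently fall away; the rest are enforced. The provisions still in force are §3, §4, and §5.

3, 4, 5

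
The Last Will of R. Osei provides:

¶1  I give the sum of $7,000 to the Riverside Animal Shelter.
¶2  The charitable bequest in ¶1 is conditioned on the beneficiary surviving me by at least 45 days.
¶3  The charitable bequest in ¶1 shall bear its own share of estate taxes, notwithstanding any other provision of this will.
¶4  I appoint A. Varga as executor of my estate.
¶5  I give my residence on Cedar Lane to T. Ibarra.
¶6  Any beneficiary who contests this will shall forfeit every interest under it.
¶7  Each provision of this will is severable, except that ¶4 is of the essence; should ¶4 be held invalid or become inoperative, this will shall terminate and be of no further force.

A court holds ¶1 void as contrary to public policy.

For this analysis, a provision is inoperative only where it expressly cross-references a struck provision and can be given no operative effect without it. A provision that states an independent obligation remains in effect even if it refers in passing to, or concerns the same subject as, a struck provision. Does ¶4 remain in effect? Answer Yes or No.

¶1 is struck. The only function of ¶2 is the survivorship condition on ¶1, so it cannot stand once ¶1 is removed. The only function of ¶3 is the tax charge on ¶1, so it cannot stand once ¶1 is removed. ¶7 makes ¶4 an essential term, but ¶4 is unaffected, so the severability proviso in ¶7 preserves the remaining provisions. ¶4, ¶5, ¶6, and ¶7 remain in effect. ¶4 is among the surviving provisions, so the answer is yes.

Yes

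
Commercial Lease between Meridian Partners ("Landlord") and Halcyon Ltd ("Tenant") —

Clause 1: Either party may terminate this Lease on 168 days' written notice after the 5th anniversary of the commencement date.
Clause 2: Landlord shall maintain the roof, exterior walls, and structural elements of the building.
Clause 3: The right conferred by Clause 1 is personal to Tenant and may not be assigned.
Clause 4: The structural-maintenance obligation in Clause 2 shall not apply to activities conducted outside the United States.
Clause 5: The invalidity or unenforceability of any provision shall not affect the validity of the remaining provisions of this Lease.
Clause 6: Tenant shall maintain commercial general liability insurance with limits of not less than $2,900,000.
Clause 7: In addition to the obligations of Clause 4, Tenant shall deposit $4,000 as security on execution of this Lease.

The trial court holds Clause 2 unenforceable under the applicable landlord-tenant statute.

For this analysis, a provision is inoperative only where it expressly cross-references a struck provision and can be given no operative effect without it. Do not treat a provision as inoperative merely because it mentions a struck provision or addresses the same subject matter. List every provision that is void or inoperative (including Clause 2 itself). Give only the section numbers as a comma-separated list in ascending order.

2, 4

Clause 2 is struck. Clause 4 operates only by reference to Clause 2, so it falls with Clause 2. Clause 7 mentions Clause 4 but its own obligation stands independently of Clause 4, so Clause 7 is not affected. Clause 5 is a severability clause and preserves every provision that can still be given independent effect. The provisions still in force are Clause 1, Clause 3, Clause 5, Clause 6, and Clause 7.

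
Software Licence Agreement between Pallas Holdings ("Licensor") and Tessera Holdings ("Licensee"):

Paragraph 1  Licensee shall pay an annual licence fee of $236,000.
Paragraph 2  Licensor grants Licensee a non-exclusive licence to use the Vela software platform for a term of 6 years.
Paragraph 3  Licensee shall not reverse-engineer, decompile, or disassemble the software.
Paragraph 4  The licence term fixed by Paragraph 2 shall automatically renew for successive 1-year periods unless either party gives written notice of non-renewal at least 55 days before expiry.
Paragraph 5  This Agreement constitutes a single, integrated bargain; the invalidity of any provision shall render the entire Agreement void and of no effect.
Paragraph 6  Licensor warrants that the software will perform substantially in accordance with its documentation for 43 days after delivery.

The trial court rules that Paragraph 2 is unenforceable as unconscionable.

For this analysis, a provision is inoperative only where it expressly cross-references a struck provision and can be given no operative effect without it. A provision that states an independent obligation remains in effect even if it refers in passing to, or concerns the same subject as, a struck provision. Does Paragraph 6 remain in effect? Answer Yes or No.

Paragraph 2 is struck. The whole of Paragraph 4 is the renewal of the licence term, defined by reference to Paragraph 2, so Paragraph 4 cannot stand once Paragraph 2 is removed. Paragraph 5 provides that the Agreement is not severable, so the invalidity of any one provision voids the entire Agreement. No provision of the Agreement survives. Paragraph 6 is among the inoperative provisions, so the answer is no.

No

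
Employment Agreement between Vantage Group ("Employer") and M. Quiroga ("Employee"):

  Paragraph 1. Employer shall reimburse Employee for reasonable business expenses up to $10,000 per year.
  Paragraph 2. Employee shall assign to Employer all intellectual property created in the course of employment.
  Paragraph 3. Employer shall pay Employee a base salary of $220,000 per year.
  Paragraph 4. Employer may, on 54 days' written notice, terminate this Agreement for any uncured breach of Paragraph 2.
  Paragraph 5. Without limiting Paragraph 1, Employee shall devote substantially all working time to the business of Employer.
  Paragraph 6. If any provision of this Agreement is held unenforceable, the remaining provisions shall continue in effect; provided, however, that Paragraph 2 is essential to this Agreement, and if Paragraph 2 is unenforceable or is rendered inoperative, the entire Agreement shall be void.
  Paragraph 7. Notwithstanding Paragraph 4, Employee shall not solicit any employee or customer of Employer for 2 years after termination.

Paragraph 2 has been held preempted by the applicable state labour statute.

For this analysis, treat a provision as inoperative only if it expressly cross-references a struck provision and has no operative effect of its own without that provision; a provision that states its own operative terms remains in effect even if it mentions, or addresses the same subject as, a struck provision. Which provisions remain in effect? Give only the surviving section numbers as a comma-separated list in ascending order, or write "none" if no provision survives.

Paragraph 2 is struck. Paragraph 4 merely fixes the termination right for breach of Paragraph 2; with Paragraph 2 gone it has nothing to operate on and falls away. Paragraph 6 makes Paragraph 2 an essential term, and Paragraph 2 is the provision held invalid; under Paragraph 6, the entire Agreement is therefore void. No provision of the Agreement survives.

none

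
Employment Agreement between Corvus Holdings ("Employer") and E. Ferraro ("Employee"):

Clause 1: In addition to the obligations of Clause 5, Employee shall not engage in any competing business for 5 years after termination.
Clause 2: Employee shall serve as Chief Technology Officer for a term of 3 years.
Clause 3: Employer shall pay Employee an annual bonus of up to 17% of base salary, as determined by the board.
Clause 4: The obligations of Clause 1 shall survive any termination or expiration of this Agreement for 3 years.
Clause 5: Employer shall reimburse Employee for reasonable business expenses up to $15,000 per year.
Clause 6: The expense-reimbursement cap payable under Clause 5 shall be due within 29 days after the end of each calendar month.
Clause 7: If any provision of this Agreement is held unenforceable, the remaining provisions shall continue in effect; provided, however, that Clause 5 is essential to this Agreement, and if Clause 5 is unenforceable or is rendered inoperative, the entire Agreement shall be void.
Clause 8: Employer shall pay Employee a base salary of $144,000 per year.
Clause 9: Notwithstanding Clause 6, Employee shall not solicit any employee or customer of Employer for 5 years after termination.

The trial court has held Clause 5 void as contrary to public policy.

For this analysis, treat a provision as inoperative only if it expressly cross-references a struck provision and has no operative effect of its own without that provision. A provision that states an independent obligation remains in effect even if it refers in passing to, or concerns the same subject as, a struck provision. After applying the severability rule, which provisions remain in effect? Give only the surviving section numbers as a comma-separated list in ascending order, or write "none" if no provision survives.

Clause 5 is struck. Clause 6 does nothing except set the payment deadline for the expense-reimbursement cap by reference to Clause 5; with Clause 5 gone it has no independent effect and is inoperative. Clause 7 makes Clause 5 an essential term, and Clause 5 is the provision held invalid; under Clause 7, the entire Agreement is therefore void. No provision of the Agreement survives.

none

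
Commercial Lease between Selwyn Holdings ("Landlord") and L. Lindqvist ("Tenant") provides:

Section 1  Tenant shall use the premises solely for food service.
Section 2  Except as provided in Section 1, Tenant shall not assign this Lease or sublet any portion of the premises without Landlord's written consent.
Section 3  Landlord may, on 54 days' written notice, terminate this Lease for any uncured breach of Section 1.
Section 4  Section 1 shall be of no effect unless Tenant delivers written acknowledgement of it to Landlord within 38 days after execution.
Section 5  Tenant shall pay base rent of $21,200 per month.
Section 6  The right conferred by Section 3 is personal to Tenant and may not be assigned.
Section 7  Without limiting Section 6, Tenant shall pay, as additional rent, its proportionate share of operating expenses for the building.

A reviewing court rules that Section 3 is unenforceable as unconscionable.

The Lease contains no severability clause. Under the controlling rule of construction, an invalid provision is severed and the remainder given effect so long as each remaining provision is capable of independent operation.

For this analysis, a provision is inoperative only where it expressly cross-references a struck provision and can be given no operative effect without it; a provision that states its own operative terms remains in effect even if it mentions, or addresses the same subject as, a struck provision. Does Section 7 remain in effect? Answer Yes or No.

Section 3 is struck. Section 6 operates only by reference to Section 3, so it falls with Section 3. Section 7 mentions Section 6 but its own obligation stands independently of Section 6, so Section 7 is not affected. With no severability clause, the stated default rule severs what cannot stand and enforces each remaining provision that can operate on its own. That leaves Section 1, Section 2, Section 4, Section 5, and Section 7 in effect. Section 7 is among the surviving provisions, so the answer is yes.

Yes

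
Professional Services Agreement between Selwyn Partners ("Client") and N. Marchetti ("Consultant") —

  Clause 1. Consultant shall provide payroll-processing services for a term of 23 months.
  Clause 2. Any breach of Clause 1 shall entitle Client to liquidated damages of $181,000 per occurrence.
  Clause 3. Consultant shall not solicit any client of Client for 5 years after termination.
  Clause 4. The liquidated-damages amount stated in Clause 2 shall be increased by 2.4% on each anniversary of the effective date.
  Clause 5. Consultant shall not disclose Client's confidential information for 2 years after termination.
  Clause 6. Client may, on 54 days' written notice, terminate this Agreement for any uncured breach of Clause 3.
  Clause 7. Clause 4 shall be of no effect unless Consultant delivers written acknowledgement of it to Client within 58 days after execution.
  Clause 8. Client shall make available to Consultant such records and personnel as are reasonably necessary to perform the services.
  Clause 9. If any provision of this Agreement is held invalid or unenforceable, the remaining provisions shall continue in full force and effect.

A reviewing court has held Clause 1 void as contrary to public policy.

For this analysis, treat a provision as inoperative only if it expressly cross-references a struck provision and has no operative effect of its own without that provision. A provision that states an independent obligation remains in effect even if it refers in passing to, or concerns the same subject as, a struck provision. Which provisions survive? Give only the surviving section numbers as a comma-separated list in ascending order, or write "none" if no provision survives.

Clause 1 is struck. Clause 2 does nothing except set the liquidated-damages amount by reference to Clause 1; with Clause 1 gone it has no independent effect and is inoperative. The whole of Clause 4 is the escalation of the liquidated-damages amount, defined by reference to Clause 2, so Clause 4 cannot stand once Clause 2 is removed. The only function of Clause 7 is the acknowledgement condition for Clause 4, so it cannot stand once Clause 4 is removed. Under the severability clause in Clause 9, the remaining provisions continue in force. The provisions still in force are Clause 3, Clause 5, Clause 6, Clause 8, and Clause 9.

3, 5, 6, 8, 9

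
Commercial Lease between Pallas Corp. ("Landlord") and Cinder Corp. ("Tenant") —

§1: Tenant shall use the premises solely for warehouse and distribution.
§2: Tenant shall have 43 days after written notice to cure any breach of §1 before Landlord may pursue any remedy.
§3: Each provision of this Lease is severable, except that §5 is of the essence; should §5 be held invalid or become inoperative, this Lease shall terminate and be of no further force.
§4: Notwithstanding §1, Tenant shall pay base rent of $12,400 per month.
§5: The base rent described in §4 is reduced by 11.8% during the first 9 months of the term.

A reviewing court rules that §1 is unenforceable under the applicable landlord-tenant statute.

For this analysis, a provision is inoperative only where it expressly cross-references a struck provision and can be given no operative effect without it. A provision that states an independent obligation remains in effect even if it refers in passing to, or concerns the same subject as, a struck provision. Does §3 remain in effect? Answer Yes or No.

§1 is struck. The only function of §2 is the cure period for breach of §1, so it cannot stand once §1 is removed. §4 mentions §1 but its own obligation stands independently of §1, so §4 is not affected. §3 makes §5 an essential term, but §5 is unaffected, so the severability proviso in §3 preserves the remaining provisions. §3, §4, and §5 remain in effect. §3 is among the surviving provisions, so the answer is yes.

Yes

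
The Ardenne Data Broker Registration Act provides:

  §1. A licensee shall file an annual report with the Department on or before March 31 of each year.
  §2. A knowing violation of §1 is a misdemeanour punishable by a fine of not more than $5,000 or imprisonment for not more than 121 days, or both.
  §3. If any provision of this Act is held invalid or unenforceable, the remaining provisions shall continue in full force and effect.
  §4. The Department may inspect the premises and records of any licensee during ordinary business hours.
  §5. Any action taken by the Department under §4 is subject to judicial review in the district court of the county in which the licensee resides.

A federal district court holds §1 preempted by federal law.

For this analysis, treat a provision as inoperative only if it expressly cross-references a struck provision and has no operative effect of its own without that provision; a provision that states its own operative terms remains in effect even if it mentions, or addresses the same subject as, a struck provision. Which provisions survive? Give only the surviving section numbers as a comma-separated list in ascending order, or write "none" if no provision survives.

§1 is struck. §2 has no operative effect of its own apart from §1 and is therefore inoperative. Under the severability clause in §3, the remaining provisions continue in force. That leaves §3, §4, and §5 in effect.

3, 4, 5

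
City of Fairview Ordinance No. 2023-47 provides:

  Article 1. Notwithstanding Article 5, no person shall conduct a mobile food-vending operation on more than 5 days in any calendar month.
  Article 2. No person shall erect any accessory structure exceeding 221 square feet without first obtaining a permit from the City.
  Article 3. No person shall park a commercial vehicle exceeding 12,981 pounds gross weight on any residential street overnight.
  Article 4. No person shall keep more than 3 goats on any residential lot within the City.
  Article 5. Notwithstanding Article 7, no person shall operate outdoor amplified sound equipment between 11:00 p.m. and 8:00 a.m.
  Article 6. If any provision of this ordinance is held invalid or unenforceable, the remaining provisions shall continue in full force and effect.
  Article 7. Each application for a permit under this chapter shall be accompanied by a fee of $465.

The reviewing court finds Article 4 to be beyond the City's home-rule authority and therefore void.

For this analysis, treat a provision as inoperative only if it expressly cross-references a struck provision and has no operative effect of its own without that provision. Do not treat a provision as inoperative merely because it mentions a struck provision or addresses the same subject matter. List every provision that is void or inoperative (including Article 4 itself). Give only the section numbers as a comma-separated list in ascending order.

4

Article 4 is struck. Nothing else in the ordinance is defined by reference to Article 4. Under the severability clause in Article 6, the remaining provisions continue in force. The provisions still in force are Article 1, Article 2, Article 3, Article 5, Article 6, and Article 7.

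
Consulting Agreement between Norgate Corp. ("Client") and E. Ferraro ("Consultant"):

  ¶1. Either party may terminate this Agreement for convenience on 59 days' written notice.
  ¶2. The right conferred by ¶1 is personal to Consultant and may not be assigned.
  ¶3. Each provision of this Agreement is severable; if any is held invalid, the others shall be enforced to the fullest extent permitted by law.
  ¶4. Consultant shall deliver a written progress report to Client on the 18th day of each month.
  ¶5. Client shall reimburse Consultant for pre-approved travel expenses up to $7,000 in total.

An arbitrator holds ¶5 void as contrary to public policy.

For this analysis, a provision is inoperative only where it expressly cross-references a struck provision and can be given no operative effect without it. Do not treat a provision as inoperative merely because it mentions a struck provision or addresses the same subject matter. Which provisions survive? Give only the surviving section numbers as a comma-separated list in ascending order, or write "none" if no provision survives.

¶5 is struck. No other provision's operative terms depend on ¶5. Under the severability clause in ¶3, the remaining provisions continue in force. The provisions still in force are ¶1, ¶2, ¶3, and ¶4.

1, 2, 3, 4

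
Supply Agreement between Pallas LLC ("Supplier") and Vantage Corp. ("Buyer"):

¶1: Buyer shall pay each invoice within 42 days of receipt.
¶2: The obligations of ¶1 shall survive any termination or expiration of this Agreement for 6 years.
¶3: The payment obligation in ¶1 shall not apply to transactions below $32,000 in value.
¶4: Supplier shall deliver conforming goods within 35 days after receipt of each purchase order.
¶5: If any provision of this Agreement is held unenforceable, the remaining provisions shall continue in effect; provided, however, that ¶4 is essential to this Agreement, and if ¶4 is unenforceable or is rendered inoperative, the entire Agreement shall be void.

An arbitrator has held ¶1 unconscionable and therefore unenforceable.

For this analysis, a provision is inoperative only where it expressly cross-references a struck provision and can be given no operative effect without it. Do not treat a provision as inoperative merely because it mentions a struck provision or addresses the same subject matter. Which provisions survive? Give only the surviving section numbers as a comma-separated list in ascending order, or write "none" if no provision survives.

4, 5

¶1 is struck. ¶2 operates only by reference to ¶1, so it falls with ¶1. ¶3 has no operative effect of its own apart from ¶1 and is therefore inoperative. ¶5 makes ¶4 an essential term, but ¶4 is unaffected, so the severability proviso in ¶5 preserves the remaining provisions. ¶4 and ¶5 remain in effect.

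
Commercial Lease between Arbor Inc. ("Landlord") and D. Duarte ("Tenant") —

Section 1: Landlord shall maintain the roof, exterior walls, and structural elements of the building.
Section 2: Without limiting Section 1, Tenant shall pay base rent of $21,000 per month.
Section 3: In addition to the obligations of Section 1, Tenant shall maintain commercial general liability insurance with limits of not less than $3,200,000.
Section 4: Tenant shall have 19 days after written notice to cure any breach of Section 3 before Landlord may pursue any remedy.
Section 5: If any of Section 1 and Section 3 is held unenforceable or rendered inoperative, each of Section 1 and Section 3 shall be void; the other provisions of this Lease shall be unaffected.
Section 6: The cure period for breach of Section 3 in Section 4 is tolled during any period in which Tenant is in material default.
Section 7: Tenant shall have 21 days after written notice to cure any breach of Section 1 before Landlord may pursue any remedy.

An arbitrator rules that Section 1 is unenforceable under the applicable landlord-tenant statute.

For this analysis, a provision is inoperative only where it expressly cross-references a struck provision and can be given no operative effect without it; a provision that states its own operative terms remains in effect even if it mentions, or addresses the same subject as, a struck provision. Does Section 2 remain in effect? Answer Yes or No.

Yes

Section 1 is struck. Section 7 operates only by reference to Section 1, so it falls with Section 1. Although Section 2 refers to Section 1, its operative terms do not depend on Section 1, so it remains in effect. Section 5 declares Section 1 and Section 3 mutually dependent; since one of them has fallen, all of them are of no effect. That brings down Section 3 as well. Section 4 and Section 6 in turn depend solely on a provision now struck and likewise fall. The remainder continues in force under Section 5. The provisions still in force are Section 2 and Section 5. Section 2 is among the surviving provisions, so the answer is yes.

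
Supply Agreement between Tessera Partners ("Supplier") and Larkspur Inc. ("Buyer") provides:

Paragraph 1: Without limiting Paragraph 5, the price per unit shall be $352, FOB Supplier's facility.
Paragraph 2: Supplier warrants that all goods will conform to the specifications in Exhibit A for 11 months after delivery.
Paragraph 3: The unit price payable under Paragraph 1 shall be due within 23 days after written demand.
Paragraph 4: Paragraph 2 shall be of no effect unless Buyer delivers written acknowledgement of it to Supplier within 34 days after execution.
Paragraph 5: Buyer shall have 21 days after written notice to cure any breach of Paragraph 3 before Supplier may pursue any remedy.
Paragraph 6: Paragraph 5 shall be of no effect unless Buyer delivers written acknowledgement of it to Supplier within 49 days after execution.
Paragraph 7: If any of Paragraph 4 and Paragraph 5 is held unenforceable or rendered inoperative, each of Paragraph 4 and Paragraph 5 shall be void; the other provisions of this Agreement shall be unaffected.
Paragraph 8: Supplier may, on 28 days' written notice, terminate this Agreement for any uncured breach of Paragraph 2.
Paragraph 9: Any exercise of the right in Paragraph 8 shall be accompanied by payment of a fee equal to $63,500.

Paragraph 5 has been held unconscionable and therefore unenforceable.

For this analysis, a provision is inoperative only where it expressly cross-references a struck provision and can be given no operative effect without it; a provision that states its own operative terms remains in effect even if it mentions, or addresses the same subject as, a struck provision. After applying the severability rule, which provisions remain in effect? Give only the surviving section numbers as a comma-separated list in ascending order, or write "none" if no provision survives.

1, 2, 3, 7, 8, 9

Paragraph 5 is struck. Paragraph 6 has no operative effect of its own apart from Paragraph 5 and is therefore inoperative. Paragraph 1 mentions Paragraph 5 but its own obligation stands independently of Paragraph 5, so Paragraph 1 is not affected. Paragraph 7 declares Paragraph 4 and Paragraph 5 mutually dependent; since one of them has fallen, all of them are of no effect. That brings down Paragraph 4 as well. The remainder continues in force under Paragraph 7. That leaves Paragraph 1, Paragraph 2, Paragraph 3, Paragraph 7, Paragraph 8, and Paragraph 9 in effect.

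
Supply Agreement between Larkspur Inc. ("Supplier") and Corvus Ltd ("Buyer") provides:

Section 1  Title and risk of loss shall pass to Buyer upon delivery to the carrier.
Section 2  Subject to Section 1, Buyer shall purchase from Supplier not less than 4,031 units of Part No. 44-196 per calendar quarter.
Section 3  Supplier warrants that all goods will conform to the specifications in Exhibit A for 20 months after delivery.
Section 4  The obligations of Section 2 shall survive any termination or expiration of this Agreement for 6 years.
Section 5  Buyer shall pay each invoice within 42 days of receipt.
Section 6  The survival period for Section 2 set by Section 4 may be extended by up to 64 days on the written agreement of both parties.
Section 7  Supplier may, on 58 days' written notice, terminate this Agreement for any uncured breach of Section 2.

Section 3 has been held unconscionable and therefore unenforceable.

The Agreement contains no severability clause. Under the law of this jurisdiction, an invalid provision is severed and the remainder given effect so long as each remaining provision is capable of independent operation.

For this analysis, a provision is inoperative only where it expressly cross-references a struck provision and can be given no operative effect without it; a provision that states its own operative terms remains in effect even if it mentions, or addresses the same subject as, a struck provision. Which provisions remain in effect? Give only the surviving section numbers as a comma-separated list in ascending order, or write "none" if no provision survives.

1, 2, 4, 5, 6, 7

Section 3 is struck. Nothing else in the Agreement is defined by reference to Section 3. With no severability clause, the stated default rule severs what cannot stand and enforces each remaining provision that can operate on its own. That leaves Section 1, Section 2, Section 4, Section 5, Section 6, and Section 7 in effect.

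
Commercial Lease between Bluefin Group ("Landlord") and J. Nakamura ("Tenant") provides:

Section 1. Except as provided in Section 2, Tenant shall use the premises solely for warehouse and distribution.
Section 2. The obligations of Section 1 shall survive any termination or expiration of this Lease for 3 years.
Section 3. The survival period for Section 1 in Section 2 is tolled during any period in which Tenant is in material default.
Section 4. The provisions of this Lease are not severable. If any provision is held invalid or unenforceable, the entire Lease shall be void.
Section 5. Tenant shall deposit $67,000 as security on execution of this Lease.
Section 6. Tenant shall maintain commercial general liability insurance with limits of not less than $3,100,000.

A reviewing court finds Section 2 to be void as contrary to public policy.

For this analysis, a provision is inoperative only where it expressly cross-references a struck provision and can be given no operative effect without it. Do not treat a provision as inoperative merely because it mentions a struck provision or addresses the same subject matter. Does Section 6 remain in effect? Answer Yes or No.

No

Section 2 is struck. Section 3 has no operative effect of its own apart from Section 2 and is therefore inoperative. Section 4 provides that the Lease is not severable, so the invalidity of any one provision voids the entire Lease. No provision of the Lease survives. Section 6 is among the inoperative provisions, so the answer is no.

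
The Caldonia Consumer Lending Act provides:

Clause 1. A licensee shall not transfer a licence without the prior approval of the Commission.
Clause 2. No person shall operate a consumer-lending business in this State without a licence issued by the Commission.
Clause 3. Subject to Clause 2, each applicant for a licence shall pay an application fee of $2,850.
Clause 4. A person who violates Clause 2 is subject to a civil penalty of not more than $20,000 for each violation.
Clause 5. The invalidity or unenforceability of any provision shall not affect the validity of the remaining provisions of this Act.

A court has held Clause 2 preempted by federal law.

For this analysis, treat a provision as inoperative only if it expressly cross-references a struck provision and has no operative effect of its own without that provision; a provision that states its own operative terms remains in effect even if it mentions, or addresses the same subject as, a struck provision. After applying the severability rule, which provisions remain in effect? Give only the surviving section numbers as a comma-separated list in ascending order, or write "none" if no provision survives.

1, 3, 5

Clause 2 is struck. The only function of Clause 4 is the civil penalty for violating Clause 2, so it cannot stand once Clause 2 is removed. Clause 3 mentions Clause 2 but its own obligation stands independently of Clause 2, so Clause 3 is not affected. Clause 5 is a severability clause and preserves every provision that can still be given independent effect. Clause 1, Clause 3, and Clause 5 remain in effect.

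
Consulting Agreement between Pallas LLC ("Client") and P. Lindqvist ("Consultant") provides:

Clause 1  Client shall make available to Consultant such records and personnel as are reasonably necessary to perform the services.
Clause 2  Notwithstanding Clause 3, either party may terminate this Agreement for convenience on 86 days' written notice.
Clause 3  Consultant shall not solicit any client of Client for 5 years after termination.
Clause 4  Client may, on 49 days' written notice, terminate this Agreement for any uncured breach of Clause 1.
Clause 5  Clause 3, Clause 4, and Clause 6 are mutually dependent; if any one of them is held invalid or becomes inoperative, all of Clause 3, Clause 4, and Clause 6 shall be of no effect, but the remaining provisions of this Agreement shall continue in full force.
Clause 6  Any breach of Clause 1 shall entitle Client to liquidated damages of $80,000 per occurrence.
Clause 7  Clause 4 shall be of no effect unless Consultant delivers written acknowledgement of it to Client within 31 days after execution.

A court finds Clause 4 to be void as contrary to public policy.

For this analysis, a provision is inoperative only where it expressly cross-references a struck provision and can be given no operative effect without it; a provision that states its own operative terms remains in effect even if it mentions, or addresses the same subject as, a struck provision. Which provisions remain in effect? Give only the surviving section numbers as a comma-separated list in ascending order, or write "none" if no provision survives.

Clause 4 is struck. Clause 7 has no operative effect of its own apart from Clause 4 and is therefore inoperative. Although Clause 2 refers to Clause 3, its operative terms do not depend on Clause 3, so it remains in effect. Clause 5 declares Clause 3, Clause 4, and Clause 6 mutually dependent; since one of them has fallen, all of them are of no effect. That brings down Clause 3 and Clause 6 as well. The remainder continues in force under Clause 5. That leaves Clause 1, Clause 2, and Clause 5 in effect.

1, 2, 5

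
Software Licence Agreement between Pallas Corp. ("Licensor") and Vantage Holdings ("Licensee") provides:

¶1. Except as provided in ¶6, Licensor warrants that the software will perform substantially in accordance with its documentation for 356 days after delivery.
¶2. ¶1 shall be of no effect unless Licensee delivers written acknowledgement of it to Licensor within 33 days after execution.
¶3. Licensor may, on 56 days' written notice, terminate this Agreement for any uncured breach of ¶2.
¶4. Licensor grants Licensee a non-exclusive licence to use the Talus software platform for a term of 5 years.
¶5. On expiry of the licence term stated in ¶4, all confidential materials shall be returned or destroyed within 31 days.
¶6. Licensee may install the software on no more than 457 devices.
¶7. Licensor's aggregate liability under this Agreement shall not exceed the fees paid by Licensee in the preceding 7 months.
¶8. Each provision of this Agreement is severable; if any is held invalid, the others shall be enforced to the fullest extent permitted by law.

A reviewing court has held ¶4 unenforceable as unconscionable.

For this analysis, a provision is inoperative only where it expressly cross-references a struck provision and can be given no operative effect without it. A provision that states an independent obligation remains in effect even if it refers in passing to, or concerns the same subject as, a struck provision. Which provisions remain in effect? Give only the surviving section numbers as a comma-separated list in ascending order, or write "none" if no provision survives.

1, 2, 3, 6, 7, 8

¶4 is struck. ¶5 operates only by reference to ¶4, so it falls with ¶4. ¶8 is a severability clause and preserves every provision that can still be given independent effect. The provisions still in force are ¶1, ¶2, ¶3, ¶6, ¶7, and ¶8.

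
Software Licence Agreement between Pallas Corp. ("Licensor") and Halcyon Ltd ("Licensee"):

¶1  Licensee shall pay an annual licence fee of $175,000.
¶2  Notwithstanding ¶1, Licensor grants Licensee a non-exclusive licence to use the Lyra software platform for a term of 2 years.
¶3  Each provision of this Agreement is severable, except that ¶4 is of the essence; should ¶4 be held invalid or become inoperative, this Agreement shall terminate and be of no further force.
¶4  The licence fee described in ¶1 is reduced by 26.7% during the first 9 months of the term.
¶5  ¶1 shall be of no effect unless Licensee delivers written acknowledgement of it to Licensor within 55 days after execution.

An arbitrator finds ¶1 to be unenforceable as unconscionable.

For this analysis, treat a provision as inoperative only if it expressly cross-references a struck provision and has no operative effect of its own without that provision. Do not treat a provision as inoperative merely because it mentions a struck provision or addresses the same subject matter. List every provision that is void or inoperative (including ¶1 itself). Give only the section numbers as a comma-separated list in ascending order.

1, 2, 3, 4, 5

¶1 is struck. The whole of ¶4 is the introductory reduction to the licence fee, defined by reference to ¶1, so ¶4 cannot stand once ¶1 is removed. ¶5 has no operative effect of its own apart from ¶1 and is therefore inoperative. ¶3 makes ¶4 an essential term, and ¶4 has been rendered inoperative by the cascade; under ¶3, the entire Agreement is therefore void. No provision of the Agreement survives.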